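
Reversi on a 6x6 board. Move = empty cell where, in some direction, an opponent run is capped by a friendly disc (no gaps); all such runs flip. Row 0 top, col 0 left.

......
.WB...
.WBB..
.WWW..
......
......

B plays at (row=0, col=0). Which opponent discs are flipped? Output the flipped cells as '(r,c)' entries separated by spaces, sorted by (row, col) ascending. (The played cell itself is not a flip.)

Dir NW: edge -> no flip
Dir N: edge -> no flip
Dir NE: edge -> no flip
Dir W: edge -> no flip
Dir E: first cell '.' (not opp) -> no flip
Dir SW: edge -> no flip
Dir S: first cell '.' (not opp) -> no flip
Dir SE: opp run (1,1) capped by B -> flip

Answer: (1,1)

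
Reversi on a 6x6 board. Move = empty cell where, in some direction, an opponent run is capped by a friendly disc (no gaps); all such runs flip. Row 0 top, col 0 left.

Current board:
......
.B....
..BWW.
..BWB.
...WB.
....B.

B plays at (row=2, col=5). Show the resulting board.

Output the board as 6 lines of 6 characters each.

Place B at (2,5); scan 8 dirs for brackets.
Dir NW: first cell '.' (not opp) -> no flip
Dir N: first cell '.' (not opp) -> no flip
Dir NE: edge -> no flip
Dir W: opp run (2,4) (2,3) capped by B -> flip
Dir E: edge -> no flip
Dir SW: first cell 'B' (not opp) -> no flip
Dir S: first cell '.' (not opp) -> no flip
Dir SE: edge -> no flip
All flips: (2,3) (2,4)

Answer: ......
.B....
..BBBB
..BWB.
...WB.
....B.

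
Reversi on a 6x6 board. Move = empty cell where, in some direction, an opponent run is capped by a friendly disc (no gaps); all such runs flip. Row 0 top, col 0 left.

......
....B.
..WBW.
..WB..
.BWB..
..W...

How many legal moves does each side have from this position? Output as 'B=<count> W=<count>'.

Answer: B=7 W=8

Derivation:
-- B to move --
(1,1): flips 1 -> legal
(1,2): no bracket -> illegal
(1,3): no bracket -> illegal
(1,5): flips 1 -> legal
(2,1): flips 2 -> legal
(2,5): flips 1 -> legal
(3,1): flips 1 -> legal
(3,4): flips 1 -> legal
(3,5): no bracket -> illegal
(5,1): flips 1 -> legal
(5,3): no bracket -> illegal
B mobility = 7
-- W to move --
(0,3): no bracket -> illegal
(0,4): flips 1 -> legal
(0,5): flips 2 -> legal
(1,2): no bracket -> illegal
(1,3): no bracket -> illegal
(1,5): no bracket -> illegal
(2,5): no bracket -> illegal
(3,0): flips 1 -> legal
(3,1): no bracket -> illegal
(3,4): flips 2 -> legal
(4,0): flips 1 -> legal
(4,4): flips 2 -> legal
(5,0): flips 1 -> legal
(5,1): no bracket -> illegal
(5,3): no bracket -> illegal
(5,4): flips 1 -> legal
W mobility = 8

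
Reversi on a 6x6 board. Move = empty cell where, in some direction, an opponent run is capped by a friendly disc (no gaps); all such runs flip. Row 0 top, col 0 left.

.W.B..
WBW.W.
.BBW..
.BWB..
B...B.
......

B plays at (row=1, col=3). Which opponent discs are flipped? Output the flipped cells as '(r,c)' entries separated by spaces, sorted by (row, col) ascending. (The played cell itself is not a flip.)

Dir NW: first cell '.' (not opp) -> no flip
Dir N: first cell 'B' (not opp) -> no flip
Dir NE: first cell '.' (not opp) -> no flip
Dir W: opp run (1,2) capped by B -> flip
Dir E: opp run (1,4), next='.' -> no flip
Dir SW: first cell 'B' (not opp) -> no flip
Dir S: opp run (2,3) capped by B -> flip
Dir SE: first cell '.' (not opp) -> no flip

Answer: (1,2) (2,3)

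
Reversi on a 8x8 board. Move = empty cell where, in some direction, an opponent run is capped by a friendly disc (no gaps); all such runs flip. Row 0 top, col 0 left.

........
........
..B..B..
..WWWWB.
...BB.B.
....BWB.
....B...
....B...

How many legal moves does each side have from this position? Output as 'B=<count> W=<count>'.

Answer: B=8 W=10

Derivation:
-- B to move --
(2,1): flips 1 -> legal
(2,3): flips 1 -> legal
(2,4): flips 2 -> legal
(2,6): flips 1 -> legal
(3,1): flips 4 -> legal
(4,1): no bracket -> illegal
(4,2): flips 1 -> legal
(4,5): flips 1 -> legal
(6,5): no bracket -> illegal
(6,6): flips 1 -> legal
B mobility = 8
-- W to move --
(1,1): flips 1 -> legal
(1,2): flips 1 -> legal
(1,3): no bracket -> illegal
(1,4): no bracket -> illegal
(1,5): flips 1 -> legal
(1,6): flips 1 -> legal
(2,1): no bracket -> illegal
(2,3): no bracket -> illegal
(2,4): no bracket -> illegal
(2,6): no bracket -> illegal
(2,7): no bracket -> illegal
(3,1): no bracket -> illegal
(3,7): flips 2 -> legal
(4,2): no bracket -> illegal
(4,5): no bracket -> illegal
(4,7): no bracket -> illegal
(5,2): flips 1 -> legal
(5,3): flips 3 -> legal
(5,7): flips 2 -> legal
(6,3): no bracket -> illegal
(6,5): flips 2 -> legal
(6,6): no bracket -> illegal
(6,7): no bracket -> illegal
(7,3): flips 1 -> legal
(7,5): no bracket -> illegal
W mobility = 10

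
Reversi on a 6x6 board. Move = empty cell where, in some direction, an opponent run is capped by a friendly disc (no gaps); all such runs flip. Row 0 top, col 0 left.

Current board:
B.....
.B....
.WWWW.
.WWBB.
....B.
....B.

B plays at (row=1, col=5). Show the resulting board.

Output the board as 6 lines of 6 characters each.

Place B at (1,5); scan 8 dirs for brackets.
Dir NW: first cell '.' (not opp) -> no flip
Dir N: first cell '.' (not opp) -> no flip
Dir NE: edge -> no flip
Dir W: first cell '.' (not opp) -> no flip
Dir E: edge -> no flip
Dir SW: opp run (2,4) capped by B -> flip
Dir S: first cell '.' (not opp) -> no flip
Dir SE: edge -> no flip
All flips: (2,4)

Answer: B.....
.B...B
.WWWB.
.WWBB.
....B.
....B.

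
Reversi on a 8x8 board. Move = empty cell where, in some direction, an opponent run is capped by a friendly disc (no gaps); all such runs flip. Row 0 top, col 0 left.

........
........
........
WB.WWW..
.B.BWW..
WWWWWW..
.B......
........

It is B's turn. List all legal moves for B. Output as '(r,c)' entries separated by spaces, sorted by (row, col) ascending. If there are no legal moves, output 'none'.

Answer: (2,3) (2,5) (4,6) (6,3) (6,5)

Derivation:
(2,0): no bracket -> illegal
(2,1): no bracket -> illegal
(2,2): no bracket -> illegal
(2,3): flips 1 -> legal
(2,4): no bracket -> illegal
(2,5): flips 1 -> legal
(2,6): no bracket -> illegal
(3,2): no bracket -> illegal
(3,6): no bracket -> illegal
(4,0): no bracket -> illegal
(4,2): no bracket -> illegal
(4,6): flips 2 -> legal
(5,6): no bracket -> illegal
(6,0): no bracket -> illegal
(6,2): no bracket -> illegal
(6,3): flips 2 -> legal
(6,4): no bracket -> illegal
(6,5): flips 1 -> legal
(6,6): no bracket -> illegal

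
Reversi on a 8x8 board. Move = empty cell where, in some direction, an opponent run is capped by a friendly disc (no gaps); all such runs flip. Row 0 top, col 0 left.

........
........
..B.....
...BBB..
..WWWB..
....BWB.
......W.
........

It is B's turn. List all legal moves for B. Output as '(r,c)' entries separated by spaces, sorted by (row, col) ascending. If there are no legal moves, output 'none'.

Answer: (3,2) (4,1) (5,1) (5,2) (5,3) (6,5) (7,6) (7,7)

Derivation:
(3,1): no bracket -> illegal
(3,2): flips 1 -> legal
(4,1): flips 3 -> legal
(4,6): no bracket -> illegal
(5,1): flips 1 -> legal
(5,2): flips 1 -> legal
(5,3): flips 2 -> legal
(5,7): no bracket -> illegal
(6,4): no bracket -> illegal
(6,5): flips 1 -> legal
(6,7): no bracket -> illegal
(7,5): no bracket -> illegal
(7,6): flips 1 -> legal
(7,7): flips 3 -> legal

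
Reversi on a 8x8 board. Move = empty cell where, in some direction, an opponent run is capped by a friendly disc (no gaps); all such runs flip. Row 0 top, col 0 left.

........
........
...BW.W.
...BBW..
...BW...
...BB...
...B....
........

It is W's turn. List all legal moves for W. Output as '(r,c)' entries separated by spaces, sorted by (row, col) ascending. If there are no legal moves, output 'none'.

Answer: (2,2) (3,2) (4,2) (6,2) (6,4)

Derivation:
(1,2): no bracket -> illegal
(1,3): no bracket -> illegal
(1,4): no bracket -> illegal
(2,2): flips 2 -> legal
(2,5): no bracket -> illegal
(3,2): flips 2 -> legal
(4,2): flips 2 -> legal
(4,5): no bracket -> illegal
(5,2): no bracket -> illegal
(5,5): no bracket -> illegal
(6,2): flips 1 -> legal
(6,4): flips 1 -> legal
(6,5): no bracket -> illegal
(7,2): no bracket -> illegal
(7,3): no bracket -> illegal
(7,4): no bracket -> illegal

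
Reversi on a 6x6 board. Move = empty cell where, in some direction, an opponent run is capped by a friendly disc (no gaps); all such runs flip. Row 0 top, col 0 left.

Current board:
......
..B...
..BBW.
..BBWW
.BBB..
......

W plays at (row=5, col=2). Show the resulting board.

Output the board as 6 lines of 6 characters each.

Answer: ......
..B...
..BBW.
..BBWW
.BBW..
..W...

Derivation:
Place W at (5,2); scan 8 dirs for brackets.
Dir NW: opp run (4,1), next='.' -> no flip
Dir N: opp run (4,2) (3,2) (2,2) (1,2), next='.' -> no flip
Dir NE: opp run (4,3) capped by W -> flip
Dir W: first cell '.' (not opp) -> no flip
Dir E: first cell '.' (not opp) -> no flip
Dir SW: edge -> no flip
Dir S: edge -> no flip
Dir SE: edge -> no flip
All flips: (4,3)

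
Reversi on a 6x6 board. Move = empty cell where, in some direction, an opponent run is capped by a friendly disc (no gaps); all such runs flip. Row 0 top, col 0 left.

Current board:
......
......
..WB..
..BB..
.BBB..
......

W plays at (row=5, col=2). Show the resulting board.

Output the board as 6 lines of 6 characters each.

Place W at (5,2); scan 8 dirs for brackets.
Dir NW: opp run (4,1), next='.' -> no flip
Dir N: opp run (4,2) (3,2) capped by W -> flip
Dir NE: opp run (4,3), next='.' -> no flip
Dir W: first cell '.' (not opp) -> no flip
Dir E: first cell '.' (not opp) -> no flip
Dir SW: edge -> no flip
Dir S: edge -> no flip
Dir SE: edge -> no flip
All flips: (3,2) (4,2)

Answer: ......
......
..WB..
..WB..
.BWB..
..W...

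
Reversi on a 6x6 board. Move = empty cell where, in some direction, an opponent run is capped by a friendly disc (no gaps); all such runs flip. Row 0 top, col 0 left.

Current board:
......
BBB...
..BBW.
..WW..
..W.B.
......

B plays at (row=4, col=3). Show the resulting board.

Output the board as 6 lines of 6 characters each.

Answer: ......
BBB...
..BBW.
..WB..
..WBB.
......

Derivation:
Place B at (4,3); scan 8 dirs for brackets.
Dir NW: opp run (3,2), next='.' -> no flip
Dir N: opp run (3,3) capped by B -> flip
Dir NE: first cell '.' (not opp) -> no flip
Dir W: opp run (4,2), next='.' -> no flip
Dir E: first cell 'B' (not opp) -> no flip
Dir SW: first cell '.' (not opp) -> no flip
Dir S: first cell '.' (not opp) -> no flip
Dir SE: first cell '.' (not opp) -> no flip
All flips: (3,3)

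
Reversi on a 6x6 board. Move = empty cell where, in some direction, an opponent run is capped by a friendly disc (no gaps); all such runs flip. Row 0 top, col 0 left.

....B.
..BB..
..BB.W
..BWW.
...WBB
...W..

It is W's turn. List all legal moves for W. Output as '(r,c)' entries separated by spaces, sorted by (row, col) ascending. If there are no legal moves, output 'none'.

Answer: (0,1) (0,3) (1,1) (2,1) (3,1) (3,5) (5,4) (5,5)

Derivation:
(0,1): flips 2 -> legal
(0,2): no bracket -> illegal
(0,3): flips 2 -> legal
(0,5): no bracket -> illegal
(1,1): flips 1 -> legal
(1,4): no bracket -> illegal
(1,5): no bracket -> illegal
(2,1): flips 1 -> legal
(2,4): no bracket -> illegal
(3,1): flips 1 -> legal
(3,5): flips 1 -> legal
(4,1): no bracket -> illegal
(4,2): no bracket -> illegal
(5,4): flips 1 -> legal
(5,5): flips 1 -> legal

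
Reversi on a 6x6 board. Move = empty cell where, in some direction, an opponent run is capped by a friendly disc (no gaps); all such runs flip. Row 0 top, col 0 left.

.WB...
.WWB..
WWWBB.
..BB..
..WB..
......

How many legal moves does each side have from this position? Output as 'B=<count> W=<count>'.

Answer: B=6 W=8

Derivation:
-- B to move --
(0,0): flips 3 -> legal
(0,3): no bracket -> illegal
(1,0): flips 3 -> legal
(3,0): no bracket -> illegal
(3,1): flips 1 -> legal
(4,1): flips 1 -> legal
(5,1): flips 1 -> legal
(5,2): flips 1 -> legal
(5,3): no bracket -> illegal
B mobility = 6
-- W to move --
(0,3): flips 1 -> legal
(0,4): flips 1 -> legal
(1,4): flips 1 -> legal
(1,5): flips 2 -> legal
(2,5): flips 2 -> legal
(3,1): no bracket -> illegal
(3,4): flips 1 -> legal
(3,5): no bracket -> illegal
(4,1): no bracket -> illegal
(4,4): flips 2 -> legal
(5,2): no bracket -> illegal
(5,3): no bracket -> illegal
(5,4): flips 2 -> legal
W mobility = 8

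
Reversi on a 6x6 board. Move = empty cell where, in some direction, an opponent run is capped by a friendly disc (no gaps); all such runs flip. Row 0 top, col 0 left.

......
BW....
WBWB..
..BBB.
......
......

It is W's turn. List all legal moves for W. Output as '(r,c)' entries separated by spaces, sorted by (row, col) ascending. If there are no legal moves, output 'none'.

Answer: (0,0) (2,4) (3,1) (4,2) (4,4)

Derivation:
(0,0): flips 1 -> legal
(0,1): no bracket -> illegal
(1,2): no bracket -> illegal
(1,3): no bracket -> illegal
(1,4): no bracket -> illegal
(2,4): flips 1 -> legal
(2,5): no bracket -> illegal
(3,0): no bracket -> illegal
(3,1): flips 1 -> legal
(3,5): no bracket -> illegal
(4,1): no bracket -> illegal
(4,2): flips 1 -> legal
(4,3): no bracket -> illegal
(4,4): flips 1 -> legal
(4,5): no bracket -> illegal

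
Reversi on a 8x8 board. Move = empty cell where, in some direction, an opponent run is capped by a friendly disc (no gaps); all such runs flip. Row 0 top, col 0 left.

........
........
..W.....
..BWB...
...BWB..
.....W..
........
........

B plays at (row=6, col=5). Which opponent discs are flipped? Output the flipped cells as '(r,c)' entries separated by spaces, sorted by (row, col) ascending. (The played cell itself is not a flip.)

Answer: (5,5)

Derivation:
Dir NW: first cell '.' (not opp) -> no flip
Dir N: opp run (5,5) capped by B -> flip
Dir NE: first cell '.' (not opp) -> no flip
Dir W: first cell '.' (not opp) -> no flip
Dir E: first cell '.' (not opp) -> no flip
Dir SW: first cell '.' (not opp) -> no flip
Dir S: first cell '.' (not opp) -> no flip
Dir SE: first cell '.' (not opp) -> no flip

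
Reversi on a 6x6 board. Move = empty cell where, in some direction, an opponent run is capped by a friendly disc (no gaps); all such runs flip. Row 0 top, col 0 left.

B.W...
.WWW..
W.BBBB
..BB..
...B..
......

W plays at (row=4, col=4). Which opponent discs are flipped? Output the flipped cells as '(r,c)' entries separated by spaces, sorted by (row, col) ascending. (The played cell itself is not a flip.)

Answer: (2,2) (3,3)

Derivation:
Dir NW: opp run (3,3) (2,2) capped by W -> flip
Dir N: first cell '.' (not opp) -> no flip
Dir NE: first cell '.' (not opp) -> no flip
Dir W: opp run (4,3), next='.' -> no flip
Dir E: first cell '.' (not opp) -> no flip
Dir SW: first cell '.' (not opp) -> no flip
Dir S: first cell '.' (not opp) -> no flip
Dir SE: first cell '.' (not opp) -> no flip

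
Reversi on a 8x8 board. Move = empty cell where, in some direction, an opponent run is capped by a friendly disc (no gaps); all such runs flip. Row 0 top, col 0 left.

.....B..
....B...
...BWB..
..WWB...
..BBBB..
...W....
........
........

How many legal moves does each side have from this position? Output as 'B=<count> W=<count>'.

Answer: B=8 W=10

Derivation:
-- B to move --
(1,3): no bracket -> illegal
(1,5): flips 2 -> legal
(2,1): flips 1 -> legal
(2,2): flips 2 -> legal
(3,1): flips 2 -> legal
(3,5): no bracket -> illegal
(4,1): flips 1 -> legal
(5,2): no bracket -> illegal
(5,4): no bracket -> illegal
(6,2): flips 1 -> legal
(6,3): flips 1 -> legal
(6,4): flips 1 -> legal
B mobility = 8
-- W to move --
(0,3): no bracket -> illegal
(0,4): flips 1 -> legal
(0,6): no bracket -> illegal
(1,2): no bracket -> illegal
(1,3): flips 1 -> legal
(1,5): no bracket -> illegal
(1,6): no bracket -> illegal
(2,2): flips 1 -> legal
(2,6): flips 1 -> legal
(3,1): flips 1 -> legal
(3,5): flips 2 -> legal
(3,6): no bracket -> illegal
(4,1): no bracket -> illegal
(4,6): no bracket -> illegal
(5,1): flips 1 -> legal
(5,2): flips 1 -> legal
(5,4): flips 3 -> legal
(5,5): flips 1 -> legal
(5,6): no bracket -> illegal
W mobility = 10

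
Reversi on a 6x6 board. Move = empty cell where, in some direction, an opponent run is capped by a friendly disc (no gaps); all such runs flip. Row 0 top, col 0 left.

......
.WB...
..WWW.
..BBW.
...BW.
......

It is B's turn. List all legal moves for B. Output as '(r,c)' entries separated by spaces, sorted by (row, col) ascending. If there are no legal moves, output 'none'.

(0,0): flips 2 -> legal
(0,1): no bracket -> illegal
(0,2): no bracket -> illegal
(1,0): flips 1 -> legal
(1,3): flips 1 -> legal
(1,4): flips 1 -> legal
(1,5): flips 1 -> legal
(2,0): no bracket -> illegal
(2,1): no bracket -> illegal
(2,5): flips 1 -> legal
(3,1): no bracket -> illegal
(3,5): flips 1 -> legal
(4,5): flips 3 -> legal
(5,3): no bracket -> illegal
(5,4): no bracket -> illegal
(5,5): flips 1 -> legal

Answer: (0,0) (1,0) (1,3) (1,4) (1,5) (2,5) (3,5) (4,5) (5,5)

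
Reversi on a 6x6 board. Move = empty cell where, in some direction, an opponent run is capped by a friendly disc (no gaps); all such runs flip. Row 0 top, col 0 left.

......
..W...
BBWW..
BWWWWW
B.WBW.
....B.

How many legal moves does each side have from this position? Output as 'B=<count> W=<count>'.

-- B to move --
(0,1): no bracket -> illegal
(0,2): no bracket -> illegal
(0,3): flips 1 -> legal
(1,1): no bracket -> illegal
(1,3): flips 4 -> legal
(1,4): no bracket -> illegal
(2,4): flips 4 -> legal
(2,5): flips 1 -> legal
(4,1): flips 2 -> legal
(4,5): flips 1 -> legal
(5,1): no bracket -> illegal
(5,2): no bracket -> illegal
(5,3): flips 2 -> legal
(5,5): no bracket -> illegal
B mobility = 7
-- W to move --
(1,0): flips 1 -> legal
(1,1): flips 1 -> legal
(4,1): no bracket -> illegal
(4,5): no bracket -> illegal
(5,0): no bracket -> illegal
(5,1): no bracket -> illegal
(5,2): flips 1 -> legal
(5,3): flips 1 -> legal
(5,5): no bracket -> illegal
W mobility = 4

Answer: B=7 W=4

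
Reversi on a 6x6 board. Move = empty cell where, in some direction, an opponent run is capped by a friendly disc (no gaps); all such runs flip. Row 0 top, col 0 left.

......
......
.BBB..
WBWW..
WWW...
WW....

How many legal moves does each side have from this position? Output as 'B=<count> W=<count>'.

Answer: B=5 W=6

Derivation:
-- B to move --
(2,0): no bracket -> illegal
(2,4): no bracket -> illegal
(3,4): flips 2 -> legal
(4,3): flips 2 -> legal
(4,4): flips 1 -> legal
(5,2): flips 2 -> legal
(5,3): flips 1 -> legal
B mobility = 5
-- W to move --
(1,0): flips 1 -> legal
(1,1): flips 3 -> legal
(1,2): flips 2 -> legal
(1,3): flips 3 -> legal
(1,4): flips 1 -> legal
(2,0): flips 1 -> legal
(2,4): no bracket -> illegal
(3,4): no bracket -> illegal
W mobility = 6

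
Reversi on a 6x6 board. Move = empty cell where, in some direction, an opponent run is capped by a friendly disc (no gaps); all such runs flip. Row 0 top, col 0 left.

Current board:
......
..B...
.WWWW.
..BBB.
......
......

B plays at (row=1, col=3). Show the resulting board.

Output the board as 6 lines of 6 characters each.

Answer: ......
..BB..
.WWBW.
..BBB.
......
......

Derivation:
Place B at (1,3); scan 8 dirs for brackets.
Dir NW: first cell '.' (not opp) -> no flip
Dir N: first cell '.' (not opp) -> no flip
Dir NE: first cell '.' (not opp) -> no flip
Dir W: first cell 'B' (not opp) -> no flip
Dir E: first cell '.' (not opp) -> no flip
Dir SW: opp run (2,2), next='.' -> no flip
Dir S: opp run (2,3) capped by B -> flip
Dir SE: opp run (2,4), next='.' -> no flip
All flips: (2,3)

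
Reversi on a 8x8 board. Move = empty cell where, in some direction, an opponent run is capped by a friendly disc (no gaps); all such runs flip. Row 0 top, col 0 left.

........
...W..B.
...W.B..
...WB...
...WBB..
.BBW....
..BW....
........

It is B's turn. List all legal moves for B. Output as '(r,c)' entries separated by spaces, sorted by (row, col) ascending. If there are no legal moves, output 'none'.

Answer: (1,2) (2,2) (3,2) (4,2) (5,4) (6,4) (7,4)

Derivation:
(0,2): no bracket -> illegal
(0,3): no bracket -> illegal
(0,4): no bracket -> illegal
(1,2): flips 1 -> legal
(1,4): no bracket -> illegal
(2,2): flips 1 -> legal
(2,4): no bracket -> illegal
(3,2): flips 1 -> legal
(4,2): flips 1 -> legal
(5,4): flips 1 -> legal
(6,4): flips 1 -> legal
(7,2): no bracket -> illegal
(7,3): no bracket -> illegal
(7,4): flips 1 -> legal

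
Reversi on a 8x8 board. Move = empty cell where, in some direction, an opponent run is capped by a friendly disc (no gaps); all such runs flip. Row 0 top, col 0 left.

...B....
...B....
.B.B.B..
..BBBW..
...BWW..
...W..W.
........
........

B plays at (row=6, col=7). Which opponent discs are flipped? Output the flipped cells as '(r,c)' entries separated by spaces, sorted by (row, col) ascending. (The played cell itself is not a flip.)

Dir NW: opp run (5,6) (4,5) capped by B -> flip
Dir N: first cell '.' (not opp) -> no flip
Dir NE: edge -> no flip
Dir W: first cell '.' (not opp) -> no flip
Dir E: edge -> no flip
Dir SW: first cell '.' (not opp) -> no flip
Dir S: first cell '.' (not opp) -> no flip
Dir SE: edge -> no flip

Answer: (4,5) (5,6)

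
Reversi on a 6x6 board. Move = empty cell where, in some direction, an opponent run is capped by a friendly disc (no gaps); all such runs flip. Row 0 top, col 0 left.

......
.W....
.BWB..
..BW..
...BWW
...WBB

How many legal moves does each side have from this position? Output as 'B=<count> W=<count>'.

-- B to move --
(0,0): flips 4 -> legal
(0,1): flips 1 -> legal
(0,2): no bracket -> illegal
(1,0): no bracket -> illegal
(1,2): flips 1 -> legal
(1,3): no bracket -> illegal
(2,0): no bracket -> illegal
(2,4): no bracket -> illegal
(3,1): no bracket -> illegal
(3,4): flips 2 -> legal
(3,5): flips 1 -> legal
(4,2): no bracket -> illegal
(5,2): flips 1 -> legal
B mobility = 6
-- W to move --
(1,0): no bracket -> illegal
(1,2): no bracket -> illegal
(1,3): flips 1 -> legal
(1,4): no bracket -> illegal
(2,0): flips 1 -> legal
(2,4): flips 1 -> legal
(3,0): no bracket -> illegal
(3,1): flips 2 -> legal
(3,4): no bracket -> illegal
(4,1): no bracket -> illegal
(4,2): flips 2 -> legal
(5,2): no bracket -> illegal
W mobility = 5

Answer: B=6 W=5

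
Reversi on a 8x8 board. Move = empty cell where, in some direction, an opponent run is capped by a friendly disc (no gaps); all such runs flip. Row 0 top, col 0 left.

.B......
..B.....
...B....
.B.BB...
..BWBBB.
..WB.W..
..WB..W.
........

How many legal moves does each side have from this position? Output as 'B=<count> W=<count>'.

Answer: B=8 W=12

Derivation:
-- B to move --
(3,2): no bracket -> illegal
(4,1): flips 1 -> legal
(5,1): flips 1 -> legal
(5,4): no bracket -> illegal
(5,6): no bracket -> illegal
(5,7): no bracket -> illegal
(6,1): flips 3 -> legal
(6,4): flips 1 -> legal
(6,5): flips 1 -> legal
(6,7): no bracket -> illegal
(7,1): flips 1 -> legal
(7,2): flips 2 -> legal
(7,3): no bracket -> illegal
(7,5): no bracket -> illegal
(7,6): no bracket -> illegal
(7,7): flips 2 -> legal
B mobility = 8
-- W to move --
(0,0): no bracket -> illegal
(0,2): no bracket -> illegal
(0,3): no bracket -> illegal
(1,0): no bracket -> illegal
(1,1): no bracket -> illegal
(1,3): flips 2 -> legal
(1,4): no bracket -> illegal
(2,0): no bracket -> illegal
(2,1): no bracket -> illegal
(2,2): flips 2 -> legal
(2,4): no bracket -> illegal
(2,5): flips 1 -> legal
(3,0): no bracket -> illegal
(3,2): flips 1 -> legal
(3,5): flips 3 -> legal
(3,6): no bracket -> illegal
(3,7): flips 1 -> legal
(4,0): no bracket -> illegal
(4,1): flips 1 -> legal
(4,7): flips 3 -> legal
(5,1): no bracket -> illegal
(5,4): flips 1 -> legal
(5,6): no bracket -> illegal
(5,7): no bracket -> illegal
(6,4): flips 1 -> legal
(7,2): no bracket -> illegal
(7,3): flips 2 -> legal
(7,4): flips 1 -> legal
W mobility = 12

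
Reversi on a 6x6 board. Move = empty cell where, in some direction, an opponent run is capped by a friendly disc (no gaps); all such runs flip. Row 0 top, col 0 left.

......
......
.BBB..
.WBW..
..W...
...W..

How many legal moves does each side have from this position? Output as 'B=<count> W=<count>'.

Answer: B=7 W=3

Derivation:
-- B to move --
(2,0): no bracket -> illegal
(2,4): no bracket -> illegal
(3,0): flips 1 -> legal
(3,4): flips 1 -> legal
(4,0): flips 1 -> legal
(4,1): flips 1 -> legal
(4,3): flips 1 -> legal
(4,4): flips 1 -> legal
(5,1): no bracket -> illegal
(5,2): flips 1 -> legal
(5,4): no bracket -> illegal
B mobility = 7
-- W to move --
(1,0): no bracket -> illegal
(1,1): flips 2 -> legal
(1,2): flips 2 -> legal
(1,3): flips 2 -> legal
(1,4): no bracket -> illegal
(2,0): no bracket -> illegal
(2,4): no bracket -> illegal
(3,0): no bracket -> illegal
(3,4): no bracket -> illegal
(4,1): no bracket -> illegal
(4,3): no bracket -> illegal
W mobility = 3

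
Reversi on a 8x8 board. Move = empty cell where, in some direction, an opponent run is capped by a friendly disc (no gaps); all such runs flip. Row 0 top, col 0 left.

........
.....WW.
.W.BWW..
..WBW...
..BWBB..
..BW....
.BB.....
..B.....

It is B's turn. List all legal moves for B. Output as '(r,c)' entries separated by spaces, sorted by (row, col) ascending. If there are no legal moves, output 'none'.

Answer: (0,6) (0,7) (1,4) (2,2) (2,6) (3,1) (3,5) (4,1) (5,4) (6,3) (6,4)

Derivation:
(0,4): no bracket -> illegal
(0,5): no bracket -> illegal
(0,6): flips 2 -> legal
(0,7): flips 4 -> legal
(1,0): no bracket -> illegal
(1,1): no bracket -> illegal
(1,2): no bracket -> illegal
(1,3): no bracket -> illegal
(1,4): flips 2 -> legal
(1,7): no bracket -> illegal
(2,0): no bracket -> illegal
(2,2): flips 1 -> legal
(2,6): flips 2 -> legal
(2,7): no bracket -> illegal
(3,0): no bracket -> illegal
(3,1): flips 1 -> legal
(3,5): flips 1 -> legal
(3,6): no bracket -> illegal
(4,1): flips 1 -> legal
(5,4): flips 1 -> legal
(6,3): flips 2 -> legal
(6,4): flips 1 -> legal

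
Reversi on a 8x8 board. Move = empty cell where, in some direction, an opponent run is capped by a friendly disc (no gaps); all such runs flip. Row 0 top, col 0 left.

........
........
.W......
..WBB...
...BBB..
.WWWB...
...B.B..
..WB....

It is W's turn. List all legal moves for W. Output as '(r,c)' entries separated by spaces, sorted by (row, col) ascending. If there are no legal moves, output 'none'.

Answer: (2,3) (2,5) (3,5) (3,6) (5,5) (7,4) (7,6)

Derivation:
(2,2): no bracket -> illegal
(2,3): flips 2 -> legal
(2,4): no bracket -> illegal
(2,5): flips 2 -> legal
(3,5): flips 3 -> legal
(3,6): flips 3 -> legal
(4,2): no bracket -> illegal
(4,6): no bracket -> illegal
(5,5): flips 1 -> legal
(5,6): no bracket -> illegal
(6,2): no bracket -> illegal
(6,4): no bracket -> illegal
(6,6): no bracket -> illegal
(7,4): flips 2 -> legal
(7,5): no bracket -> illegal
(7,6): flips 3 -> legal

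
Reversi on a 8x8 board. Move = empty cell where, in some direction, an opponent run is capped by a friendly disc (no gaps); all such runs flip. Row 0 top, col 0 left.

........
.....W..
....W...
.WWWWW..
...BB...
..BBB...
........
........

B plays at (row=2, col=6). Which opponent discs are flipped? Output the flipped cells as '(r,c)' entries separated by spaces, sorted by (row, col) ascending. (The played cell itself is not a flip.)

Answer: (3,5)

Derivation:
Dir NW: opp run (1,5), next='.' -> no flip
Dir N: first cell '.' (not opp) -> no flip
Dir NE: first cell '.' (not opp) -> no flip
Dir W: first cell '.' (not opp) -> no flip
Dir E: first cell '.' (not opp) -> no flip
Dir SW: opp run (3,5) capped by B -> flip
Dir S: first cell '.' (not opp) -> no flip
Dir SE: first cell '.' (not opp) -> no flip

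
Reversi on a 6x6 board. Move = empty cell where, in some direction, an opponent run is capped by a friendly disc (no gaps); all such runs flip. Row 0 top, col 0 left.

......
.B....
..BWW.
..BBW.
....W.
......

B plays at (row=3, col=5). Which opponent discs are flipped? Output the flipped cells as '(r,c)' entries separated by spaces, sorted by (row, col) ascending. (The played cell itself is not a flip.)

Dir NW: opp run (2,4), next='.' -> no flip
Dir N: first cell '.' (not opp) -> no flip
Dir NE: edge -> no flip
Dir W: opp run (3,4) capped by B -> flip
Dir E: edge -> no flip
Dir SW: opp run (4,4), next='.' -> no flip
Dir S: first cell '.' (not opp) -> no flip
Dir SE: edge -> no flip

Answer: (3,4)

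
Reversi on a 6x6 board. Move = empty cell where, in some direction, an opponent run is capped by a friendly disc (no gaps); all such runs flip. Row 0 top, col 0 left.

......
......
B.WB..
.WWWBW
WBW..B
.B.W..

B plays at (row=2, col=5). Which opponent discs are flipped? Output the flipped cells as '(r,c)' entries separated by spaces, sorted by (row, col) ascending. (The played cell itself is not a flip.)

Answer: (3,5)

Derivation:
Dir NW: first cell '.' (not opp) -> no flip
Dir N: first cell '.' (not opp) -> no flip
Dir NE: edge -> no flip
Dir W: first cell '.' (not opp) -> no flip
Dir E: edge -> no flip
Dir SW: first cell 'B' (not opp) -> no flip
Dir S: opp run (3,5) capped by B -> flip
Dir SE: edge -> no flip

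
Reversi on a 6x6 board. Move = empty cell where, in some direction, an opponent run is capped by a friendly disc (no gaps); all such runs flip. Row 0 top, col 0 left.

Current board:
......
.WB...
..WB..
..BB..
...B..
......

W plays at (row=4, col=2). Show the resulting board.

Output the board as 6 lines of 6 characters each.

Place W at (4,2); scan 8 dirs for brackets.
Dir NW: first cell '.' (not opp) -> no flip
Dir N: opp run (3,2) capped by W -> flip
Dir NE: opp run (3,3), next='.' -> no flip
Dir W: first cell '.' (not opp) -> no flip
Dir E: opp run (4,3), next='.' -> no flip
Dir SW: first cell '.' (not opp) -> no flip
Dir S: first cell '.' (not opp) -> no flip
Dir SE: first cell '.' (not opp) -> no flip
All flips: (3,2)

Answer: ......
.WB...
..WB..
..WB..
..WB..
......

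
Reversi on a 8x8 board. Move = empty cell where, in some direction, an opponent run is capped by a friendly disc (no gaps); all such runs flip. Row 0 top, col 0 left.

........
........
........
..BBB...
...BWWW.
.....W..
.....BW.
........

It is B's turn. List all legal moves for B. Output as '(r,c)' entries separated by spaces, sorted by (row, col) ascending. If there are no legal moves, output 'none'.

(3,5): flips 2 -> legal
(3,6): no bracket -> illegal
(3,7): no bracket -> illegal
(4,7): flips 3 -> legal
(5,3): no bracket -> illegal
(5,4): flips 1 -> legal
(5,6): flips 1 -> legal
(5,7): no bracket -> illegal
(6,4): no bracket -> illegal
(6,7): flips 1 -> legal
(7,5): no bracket -> illegal
(7,6): no bracket -> illegal
(7,7): flips 3 -> legal

Answer: (3,5) (4,7) (5,4) (5,6) (6,7) (7,7)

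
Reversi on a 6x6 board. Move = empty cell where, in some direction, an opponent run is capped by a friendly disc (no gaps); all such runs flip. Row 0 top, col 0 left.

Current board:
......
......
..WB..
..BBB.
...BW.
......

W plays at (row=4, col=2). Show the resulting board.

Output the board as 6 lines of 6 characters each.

Place W at (4,2); scan 8 dirs for brackets.
Dir NW: first cell '.' (not opp) -> no flip
Dir N: opp run (3,2) capped by W -> flip
Dir NE: opp run (3,3), next='.' -> no flip
Dir W: first cell '.' (not opp) -> no flip
Dir E: opp run (4,3) capped by W -> flip
Dir SW: first cell '.' (not opp) -> no flip
Dir S: first cell '.' (not opp) -> no flip
Dir SE: first cell '.' (not opp) -> no flip
All flips: (3,2) (4,3)

Answer: ......
......
..WB..
..WBB.
..WWW.
......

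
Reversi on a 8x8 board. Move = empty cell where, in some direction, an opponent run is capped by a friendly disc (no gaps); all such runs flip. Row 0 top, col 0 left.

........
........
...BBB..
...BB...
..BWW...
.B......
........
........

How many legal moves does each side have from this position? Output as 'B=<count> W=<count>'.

-- B to move --
(3,2): no bracket -> illegal
(3,5): no bracket -> illegal
(4,5): flips 2 -> legal
(5,2): flips 1 -> legal
(5,3): flips 1 -> legal
(5,4): flips 1 -> legal
(5,5): flips 1 -> legal
B mobility = 5
-- W to move --
(1,2): no bracket -> illegal
(1,3): flips 2 -> legal
(1,4): flips 2 -> legal
(1,5): no bracket -> illegal
(1,6): flips 2 -> legal
(2,2): flips 1 -> legal
(2,6): no bracket -> illegal
(3,1): no bracket -> illegal
(3,2): no bracket -> illegal
(3,5): no bracket -> illegal
(3,6): no bracket -> illegal
(4,0): no bracket -> illegal
(4,1): flips 1 -> legal
(4,5): no bracket -> illegal
(5,0): no bracket -> illegal
(5,2): no bracket -> illegal
(5,3): no bracket -> illegal
(6,0): no bracket -> illegal
(6,1): no bracket -> illegal
(6,2): no bracket -> illegal
W mobility = 5

Answer: B=5 W=5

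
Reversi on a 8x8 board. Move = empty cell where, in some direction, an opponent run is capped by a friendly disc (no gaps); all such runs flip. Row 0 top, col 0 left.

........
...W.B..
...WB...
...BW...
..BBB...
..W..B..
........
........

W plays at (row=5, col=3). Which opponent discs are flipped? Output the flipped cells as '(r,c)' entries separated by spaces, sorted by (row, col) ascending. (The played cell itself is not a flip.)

Answer: (3,3) (4,3)

Derivation:
Dir NW: opp run (4,2), next='.' -> no flip
Dir N: opp run (4,3) (3,3) capped by W -> flip
Dir NE: opp run (4,4), next='.' -> no flip
Dir W: first cell 'W' (not opp) -> no flip
Dir E: first cell '.' (not opp) -> no flip
Dir SW: first cell '.' (not opp) -> no flip
Dir S: first cell '.' (not opp) -> no flip
Dir SE: first cell '.' (not opp) -> no flip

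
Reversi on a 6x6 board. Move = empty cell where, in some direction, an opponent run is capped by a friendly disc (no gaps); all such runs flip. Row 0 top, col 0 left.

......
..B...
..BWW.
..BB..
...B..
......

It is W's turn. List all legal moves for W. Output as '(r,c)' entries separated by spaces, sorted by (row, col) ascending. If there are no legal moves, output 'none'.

(0,1): flips 1 -> legal
(0,2): no bracket -> illegal
(0,3): no bracket -> illegal
(1,1): no bracket -> illegal
(1,3): no bracket -> illegal
(2,1): flips 1 -> legal
(3,1): no bracket -> illegal
(3,4): no bracket -> illegal
(4,1): flips 1 -> legal
(4,2): flips 1 -> legal
(4,4): no bracket -> illegal
(5,2): no bracket -> illegal
(5,3): flips 2 -> legal
(5,4): no bracket -> illegal

Answer: (0,1) (2,1) (4,1) (4,2) (5,3)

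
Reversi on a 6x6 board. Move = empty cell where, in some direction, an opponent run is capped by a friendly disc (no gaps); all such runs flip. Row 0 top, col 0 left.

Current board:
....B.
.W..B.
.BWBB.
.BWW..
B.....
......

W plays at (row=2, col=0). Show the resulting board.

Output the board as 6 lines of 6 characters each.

Answer: ....B.
.W..B.
WWWBB.
.BWW..
B.....
......

Derivation:
Place W at (2,0); scan 8 dirs for brackets.
Dir NW: edge -> no flip
Dir N: first cell '.' (not opp) -> no flip
Dir NE: first cell 'W' (not opp) -> no flip
Dir W: edge -> no flip
Dir E: opp run (2,1) capped by W -> flip
Dir SW: edge -> no flip
Dir S: first cell '.' (not opp) -> no flip
Dir SE: opp run (3,1), next='.' -> no flip
All flips: (2,1)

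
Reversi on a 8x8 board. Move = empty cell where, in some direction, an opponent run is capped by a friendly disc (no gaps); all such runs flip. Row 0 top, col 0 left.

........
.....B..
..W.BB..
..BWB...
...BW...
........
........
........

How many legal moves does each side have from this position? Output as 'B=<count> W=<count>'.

-- B to move --
(1,1): no bracket -> illegal
(1,2): flips 1 -> legal
(1,3): no bracket -> illegal
(2,1): no bracket -> illegal
(2,3): flips 1 -> legal
(3,1): no bracket -> illegal
(3,5): no bracket -> illegal
(4,2): flips 1 -> legal
(4,5): flips 1 -> legal
(5,3): no bracket -> illegal
(5,4): flips 1 -> legal
(5,5): no bracket -> illegal
B mobility = 5
-- W to move --
(0,4): no bracket -> illegal
(0,5): no bracket -> illegal
(0,6): flips 2 -> legal
(1,3): no bracket -> illegal
(1,4): flips 2 -> legal
(1,6): no bracket -> illegal
(2,1): no bracket -> illegal
(2,3): no bracket -> illegal
(2,6): no bracket -> illegal
(3,1): flips 1 -> legal
(3,5): flips 1 -> legal
(3,6): no bracket -> illegal
(4,1): no bracket -> illegal
(4,2): flips 2 -> legal
(4,5): no bracket -> illegal
(5,2): no bracket -> illegal
(5,3): flips 1 -> legal
(5,4): no bracket -> illegal
W mobility = 6

Answer: B=5 W=6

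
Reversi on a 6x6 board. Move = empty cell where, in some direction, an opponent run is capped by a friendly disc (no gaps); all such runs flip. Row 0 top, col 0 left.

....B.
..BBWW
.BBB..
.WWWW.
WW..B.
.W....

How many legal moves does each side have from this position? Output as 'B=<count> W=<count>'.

Answer: B=6 W=7

Derivation:
-- B to move --
(0,3): no bracket -> illegal
(0,5): flips 1 -> legal
(2,0): no bracket -> illegal
(2,4): flips 2 -> legal
(2,5): no bracket -> illegal
(3,0): no bracket -> illegal
(3,5): no bracket -> illegal
(4,2): flips 1 -> legal
(4,3): flips 2 -> legal
(4,5): flips 1 -> legal
(5,0): flips 2 -> legal
(5,2): no bracket -> illegal
B mobility = 6
-- W to move --
(0,1): flips 2 -> legal
(0,2): flips 2 -> legal
(0,3): flips 2 -> legal
(0,5): no bracket -> illegal
(1,0): flips 1 -> legal
(1,1): flips 4 -> legal
(2,0): no bracket -> illegal
(2,4): no bracket -> illegal
(3,0): no bracket -> illegal
(3,5): no bracket -> illegal
(4,3): no bracket -> illegal
(4,5): no bracket -> illegal
(5,3): no bracket -> illegal
(5,4): flips 1 -> legal
(5,5): flips 1 -> legal
W mobility = 7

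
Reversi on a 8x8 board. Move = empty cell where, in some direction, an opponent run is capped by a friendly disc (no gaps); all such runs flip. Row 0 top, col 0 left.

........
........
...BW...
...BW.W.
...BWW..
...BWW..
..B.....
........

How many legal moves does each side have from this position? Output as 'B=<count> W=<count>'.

-- B to move --
(1,3): no bracket -> illegal
(1,4): no bracket -> illegal
(1,5): flips 1 -> legal
(2,5): flips 2 -> legal
(2,6): no bracket -> illegal
(2,7): no bracket -> illegal
(3,5): flips 2 -> legal
(3,7): no bracket -> illegal
(4,6): flips 2 -> legal
(4,7): no bracket -> illegal
(5,6): flips 4 -> legal
(6,3): no bracket -> illegal
(6,4): no bracket -> illegal
(6,5): flips 1 -> legal
(6,6): flips 2 -> legal
B mobility = 7
-- W to move --
(1,2): flips 1 -> legal
(1,3): no bracket -> illegal
(1,4): no bracket -> illegal
(2,2): flips 2 -> legal
(3,2): flips 2 -> legal
(4,2): flips 2 -> legal
(5,1): no bracket -> illegal
(5,2): flips 2 -> legal
(6,1): no bracket -> illegal
(6,3): no bracket -> illegal
(6,4): no bracket -> illegal
(7,1): flips 2 -> legal
(7,2): no bracket -> illegal
(7,3): no bracket -> illegal
W mobility = 6

Answer: B=7 W=6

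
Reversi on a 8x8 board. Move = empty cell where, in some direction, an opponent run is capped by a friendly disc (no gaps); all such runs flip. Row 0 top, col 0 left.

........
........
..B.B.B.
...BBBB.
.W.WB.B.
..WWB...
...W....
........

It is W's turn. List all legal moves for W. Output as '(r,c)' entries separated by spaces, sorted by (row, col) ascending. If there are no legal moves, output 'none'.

Answer: (1,7) (2,3) (2,5) (4,5) (5,5) (6,5)

Derivation:
(1,1): no bracket -> illegal
(1,2): no bracket -> illegal
(1,3): no bracket -> illegal
(1,4): no bracket -> illegal
(1,5): no bracket -> illegal
(1,6): no bracket -> illegal
(1,7): flips 3 -> legal
(2,1): no bracket -> illegal
(2,3): flips 1 -> legal
(2,5): flips 1 -> legal
(2,7): no bracket -> illegal
(3,1): no bracket -> illegal
(3,2): no bracket -> illegal
(3,7): no bracket -> illegal
(4,2): no bracket -> illegal
(4,5): flips 2 -> legal
(4,7): no bracket -> illegal
(5,5): flips 1 -> legal
(5,6): no bracket -> illegal
(5,7): no bracket -> illegal
(6,4): no bracket -> illegal
(6,5): flips 1 -> legal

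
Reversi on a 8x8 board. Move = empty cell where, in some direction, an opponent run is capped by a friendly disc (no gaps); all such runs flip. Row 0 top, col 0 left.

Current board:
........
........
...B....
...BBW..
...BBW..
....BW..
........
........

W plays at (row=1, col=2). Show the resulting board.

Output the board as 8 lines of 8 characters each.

Place W at (1,2); scan 8 dirs for brackets.
Dir NW: first cell '.' (not opp) -> no flip
Dir N: first cell '.' (not opp) -> no flip
Dir NE: first cell '.' (not opp) -> no flip
Dir W: first cell '.' (not opp) -> no flip
Dir E: first cell '.' (not opp) -> no flip
Dir SW: first cell '.' (not opp) -> no flip
Dir S: first cell '.' (not opp) -> no flip
Dir SE: opp run (2,3) (3,4) capped by W -> flip
All flips: (2,3) (3,4)

Answer: ........
..W.....
...W....
...BWW..
...BBW..
....BW..
........
........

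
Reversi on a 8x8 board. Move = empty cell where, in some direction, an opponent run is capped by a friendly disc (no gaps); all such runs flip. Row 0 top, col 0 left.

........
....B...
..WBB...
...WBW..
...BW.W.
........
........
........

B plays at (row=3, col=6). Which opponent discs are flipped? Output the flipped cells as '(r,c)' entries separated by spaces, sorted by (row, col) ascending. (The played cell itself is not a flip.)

Dir NW: first cell '.' (not opp) -> no flip
Dir N: first cell '.' (not opp) -> no flip
Dir NE: first cell '.' (not opp) -> no flip
Dir W: opp run (3,5) capped by B -> flip
Dir E: first cell '.' (not opp) -> no flip
Dir SW: first cell '.' (not opp) -> no flip
Dir S: opp run (4,6), next='.' -> no flip
Dir SE: first cell '.' (not opp) -> no flip

Answer: (3,5)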